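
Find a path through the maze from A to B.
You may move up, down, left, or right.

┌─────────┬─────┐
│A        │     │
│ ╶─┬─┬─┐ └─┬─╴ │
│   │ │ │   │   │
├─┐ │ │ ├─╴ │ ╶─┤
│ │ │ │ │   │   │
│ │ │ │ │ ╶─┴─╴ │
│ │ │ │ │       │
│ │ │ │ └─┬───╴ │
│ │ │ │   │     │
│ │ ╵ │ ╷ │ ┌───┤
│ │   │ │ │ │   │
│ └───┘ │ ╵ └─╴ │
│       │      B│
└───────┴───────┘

Finding the shortest path through the maze:
Path length: 19 steps
Directions: right → right → right → right → down → right → down → left → down → right → right → right → down → left → left → down → down → right → right

Solution:

┌─────────┬─────┐
│A → → → ↓│     │
│ ╶─┬─┬─┐ └─┬─╴ │
│   │ │ │↳ ↓│   │
├─┐ │ │ ├─╴ │ ╶─┤
│ │ │ │ │↓ ↲│   │
│ │ │ │ │ ╶─┴─╴ │
│ │ │ │ │↳ → → ↓│
│ │ │ │ └─┬───╴ │
│ │ │ │   │↓ ← ↲│
│ │ ╵ │ ╷ │ ┌───┤
│ │   │ │ │↓│   │
│ └───┘ │ ╵ └─╴ │
│       │  ↳ → B│
└───────┴───────┘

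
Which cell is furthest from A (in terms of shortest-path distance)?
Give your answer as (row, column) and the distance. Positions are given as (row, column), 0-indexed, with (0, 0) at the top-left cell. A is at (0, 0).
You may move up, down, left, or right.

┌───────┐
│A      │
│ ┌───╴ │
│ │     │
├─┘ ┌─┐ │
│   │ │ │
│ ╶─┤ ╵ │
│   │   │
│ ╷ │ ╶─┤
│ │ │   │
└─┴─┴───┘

Computing BFS distances from A to all cells:
Furthest cell: (4, 1)
Distance: 11 steps

Path from A to the furthest cell:

┌───────┐
│A → → ↓│
│ ┌───╴ │
│ │↓ ← ↲│
├─┘ ┌─┐ │
│↓ ↲│ │ │
│ ╶─┤ ╵ │
│↳ ↓│   │
│ ╷ │ ╶─┤
│ │B│   │
└─┴─┴───┘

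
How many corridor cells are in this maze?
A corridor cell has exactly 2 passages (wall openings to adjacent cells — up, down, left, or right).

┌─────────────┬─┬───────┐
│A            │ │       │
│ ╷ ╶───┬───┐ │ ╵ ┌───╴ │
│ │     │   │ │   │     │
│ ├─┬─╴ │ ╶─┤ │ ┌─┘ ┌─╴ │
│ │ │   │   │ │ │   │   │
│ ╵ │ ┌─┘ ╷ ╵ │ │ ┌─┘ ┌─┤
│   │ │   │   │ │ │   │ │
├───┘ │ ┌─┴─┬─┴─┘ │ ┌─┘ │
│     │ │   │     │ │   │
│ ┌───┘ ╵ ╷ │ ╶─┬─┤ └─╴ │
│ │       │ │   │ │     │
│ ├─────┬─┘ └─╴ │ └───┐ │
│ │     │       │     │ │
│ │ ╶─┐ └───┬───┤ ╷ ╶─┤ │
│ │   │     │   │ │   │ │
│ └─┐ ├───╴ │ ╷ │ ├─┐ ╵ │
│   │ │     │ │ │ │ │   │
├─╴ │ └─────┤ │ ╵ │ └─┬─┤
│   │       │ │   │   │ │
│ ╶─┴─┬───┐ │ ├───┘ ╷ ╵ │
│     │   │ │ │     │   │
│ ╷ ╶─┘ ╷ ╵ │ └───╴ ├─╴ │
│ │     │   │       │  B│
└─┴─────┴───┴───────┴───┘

Counting cells with exactly 2 passages:
Total corridor cells: 112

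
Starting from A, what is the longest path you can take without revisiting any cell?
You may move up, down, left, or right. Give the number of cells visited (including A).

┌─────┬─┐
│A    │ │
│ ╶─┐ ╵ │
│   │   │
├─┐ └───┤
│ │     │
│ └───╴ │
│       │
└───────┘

Finding longest simple path using DFS:
Start: (0, 0)
Longest path visits 11 cells
Path: A → down → right → down → right → right → down → left → left → left → up

Solution:

┌─────┬─┐
│A    │ │
│ ╶─┐ ╵ │
│↳ ↓│   │
├─┐ └───┤
│B│↳ → ↓│
│ └───╴ │
│↑ ← ← ↲│
└───────┘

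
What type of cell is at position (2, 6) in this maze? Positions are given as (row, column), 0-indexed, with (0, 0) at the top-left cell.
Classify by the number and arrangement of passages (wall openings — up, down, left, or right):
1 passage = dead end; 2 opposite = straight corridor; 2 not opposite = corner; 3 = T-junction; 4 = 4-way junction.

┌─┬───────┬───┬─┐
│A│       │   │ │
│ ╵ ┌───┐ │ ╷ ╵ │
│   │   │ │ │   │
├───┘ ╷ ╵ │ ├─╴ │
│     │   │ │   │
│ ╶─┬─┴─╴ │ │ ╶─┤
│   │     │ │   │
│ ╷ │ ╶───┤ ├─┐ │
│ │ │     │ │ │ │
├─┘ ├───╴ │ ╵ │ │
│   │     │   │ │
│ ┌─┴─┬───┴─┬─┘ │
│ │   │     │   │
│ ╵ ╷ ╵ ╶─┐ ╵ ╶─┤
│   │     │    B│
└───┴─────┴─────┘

Checking cell at (2, 6):
Number of passages: 2
Cell type: corner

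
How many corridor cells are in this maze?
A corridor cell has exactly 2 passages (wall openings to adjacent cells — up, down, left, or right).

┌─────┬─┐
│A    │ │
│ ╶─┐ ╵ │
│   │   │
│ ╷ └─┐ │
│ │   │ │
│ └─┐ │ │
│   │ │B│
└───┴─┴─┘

Counting cells with exactly 2 passages:
Total corridor cells: 10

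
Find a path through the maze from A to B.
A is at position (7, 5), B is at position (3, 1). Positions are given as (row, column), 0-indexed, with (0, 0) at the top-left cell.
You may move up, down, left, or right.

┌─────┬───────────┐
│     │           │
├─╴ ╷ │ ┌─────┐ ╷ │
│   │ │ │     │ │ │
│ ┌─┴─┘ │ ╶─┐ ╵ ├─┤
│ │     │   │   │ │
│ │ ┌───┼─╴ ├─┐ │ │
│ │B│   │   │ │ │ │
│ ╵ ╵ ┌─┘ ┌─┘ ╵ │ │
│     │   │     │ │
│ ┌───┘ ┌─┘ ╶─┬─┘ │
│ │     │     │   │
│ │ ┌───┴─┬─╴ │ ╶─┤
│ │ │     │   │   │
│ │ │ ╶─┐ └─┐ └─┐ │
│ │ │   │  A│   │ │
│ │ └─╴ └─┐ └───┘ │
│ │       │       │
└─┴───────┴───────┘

Finding the shortest path from (7, 5) to (3, 1):
Path length: 36 steps
Directions: left → up → left → left → down → right → down → left → left → up → up → up → right → right → up → right → up → right → up → left → up → right → right → down → right → up → up → left → left → left → left → down → down → left → left → down

Solution:

┌─────┬───────────┐
│     │↓ ← ← ← ↰  │
├─╴ ╷ │ ┌─────┐ ╷ │
│   │ │↓│↱ → ↓│↑│ │
│ ┌─┴─┘ │ ╶─┐ ╵ ├─┤
│ │↓ ← ↲│↑ ↰│↳ ↑│ │
│ │ ┌───┼─╴ ├─┐ │ │
│ │B│   │↱ ↑│ │ │ │
│ ╵ ╵ ┌─┘ ┌─┘ ╵ │ │
│     │↱ ↑│     │ │
│ ┌───┘ ┌─┘ ╶─┬─┘ │
│ │↱ → ↑│     │   │
│ │ ┌───┴─┬─╴ │ ╶─┤
│ │↑│↓ ← ↰│   │   │
│ │ │ ╶─┐ └─┐ └─┐ │
│ │↑│↳ ↓│↑ A│   │ │
│ │ └─╴ └─┐ └───┘ │
│ │↑ ← ↲  │       │
└─┴───────┴───────┘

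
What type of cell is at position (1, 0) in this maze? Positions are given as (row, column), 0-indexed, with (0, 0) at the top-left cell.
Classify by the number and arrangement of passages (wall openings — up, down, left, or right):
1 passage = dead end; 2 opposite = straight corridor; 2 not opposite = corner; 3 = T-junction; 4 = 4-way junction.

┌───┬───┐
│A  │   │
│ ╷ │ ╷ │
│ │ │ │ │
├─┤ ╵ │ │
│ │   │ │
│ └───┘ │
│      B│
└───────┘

Checking cell at (1, 0):
Number of passages: 1
Cell type: dead end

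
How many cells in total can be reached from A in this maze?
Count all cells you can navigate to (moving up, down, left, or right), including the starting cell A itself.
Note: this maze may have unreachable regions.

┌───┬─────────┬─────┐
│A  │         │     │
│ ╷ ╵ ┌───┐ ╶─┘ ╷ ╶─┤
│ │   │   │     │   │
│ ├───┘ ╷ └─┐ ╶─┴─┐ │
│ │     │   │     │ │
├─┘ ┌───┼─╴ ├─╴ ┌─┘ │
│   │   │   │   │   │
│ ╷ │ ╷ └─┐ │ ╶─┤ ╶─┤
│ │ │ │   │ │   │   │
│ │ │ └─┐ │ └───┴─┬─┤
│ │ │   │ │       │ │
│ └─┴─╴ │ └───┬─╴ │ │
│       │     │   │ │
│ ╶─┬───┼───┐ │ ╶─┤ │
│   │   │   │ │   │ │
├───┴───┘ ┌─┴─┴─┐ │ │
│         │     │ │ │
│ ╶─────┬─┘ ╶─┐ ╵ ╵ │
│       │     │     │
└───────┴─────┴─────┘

Using BFS/flood-fill to find all reachable cells from A:
Maze size: 10 × 10 = 100 total cells
69 cell(s) are walled off and cannot be reached from A.
Reachable cells: 31

Reachable region (· marks reachable cells):

┌───┬─────────┬─────┐
│A ·│· · · · ·│· · ·│
│ ╷ ╵ ┌───┐ ╶─┘ ╷ ╶─┤
│·│· ·│   │· · ·│· ·│
│ ├───┘ ╷ └─┐ ╶─┴─┐ │
│·│     │   │· · ·│·│
├─┘ ┌───┼─╴ ├─╴ ┌─┘ │
│   │   │   │· ·│· ·│
│ ╷ │ ╷ └─┐ │ ╶─┤ ╶─┤
│ │ │ │   │ │· ·│· ·│
│ │ │ └─┐ │ └───┴─┬─┤
│ │ │   │ │       │ │
│ └─┴─╴ │ └───┬─╴ │ │
│       │     │   │ │
│ ╶─┬───┼───┐ │ ╶─┤ │
│   │   │   │ │   │ │
├───┴───┘ ┌─┴─┴─┐ │ │
│         │     │ │ │
│ ╶─────┬─┘ ╶─┐ ╵ ╵ │
│       │     │     │
└───────┴─────┴─────┘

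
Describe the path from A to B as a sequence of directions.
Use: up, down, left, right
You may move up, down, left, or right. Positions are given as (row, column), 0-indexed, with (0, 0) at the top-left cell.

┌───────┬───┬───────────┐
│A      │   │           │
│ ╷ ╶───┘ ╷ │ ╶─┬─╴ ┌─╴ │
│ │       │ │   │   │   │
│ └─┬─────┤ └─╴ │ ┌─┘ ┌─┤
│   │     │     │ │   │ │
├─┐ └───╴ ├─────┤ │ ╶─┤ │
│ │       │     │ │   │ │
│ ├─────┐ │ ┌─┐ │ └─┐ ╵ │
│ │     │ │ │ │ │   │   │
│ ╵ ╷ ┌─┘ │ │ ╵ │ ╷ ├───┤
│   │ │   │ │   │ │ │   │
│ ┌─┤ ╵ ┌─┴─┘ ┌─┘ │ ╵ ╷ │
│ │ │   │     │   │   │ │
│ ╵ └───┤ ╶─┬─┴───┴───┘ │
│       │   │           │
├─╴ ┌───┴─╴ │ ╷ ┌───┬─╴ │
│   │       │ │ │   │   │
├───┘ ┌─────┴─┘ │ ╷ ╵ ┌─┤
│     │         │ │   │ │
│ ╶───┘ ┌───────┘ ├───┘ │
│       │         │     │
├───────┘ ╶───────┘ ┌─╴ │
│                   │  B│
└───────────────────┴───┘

Finding the path and converting it to directions:
Path through cells: (0,0) → (0,1) → (1,1) → (1,2) → (1,3) → (1,4) → (0,4) → (0,5) → (1,5) → (2,5) → (2,6) → (2,7) → (1,7) → (1,6) → (0,6) → (0,7) → (0,8) → (0,9) → (1,9) → (1,8) → (2,8) → (3,8) → (4,8) → (4,9) → (5,9) → (6,9) → (6,10) → (5,10) → (5,11) → (6,11) → (7,11) → (8,11) → (8,10) → (9,10) → (9,9) → (8,9) → (8,8) → (9,8) → (10,8) → (10,7) → (10,6) → (10,5) → (10,4) → (11,4) → (11,5) → (11,6) → (11,7) → (11,8) → (11,9) → (10,9) → (10,10) → (10,11) → (11,11)
Directions: right, down, right, right, right, up, right, down, down, right, right, up, left, up, right, right, right, down, left, down, down, down, right, down, down, right, up, right, down, down, down, left, down, left, up, left, down, down, left, left, left, left, down, right, right, right, right, right, up, right, right, down

Solution:

┌───────┬───┬───────────┐
│A ↓    │↱ ↓│↱ → → ↓    │
│ ╷ ╶───┘ ╷ │ ╶─┬─╴ ┌─╴ │
│ │↳ → → ↑│↓│↑ ↰│↓ ↲│   │
│ └─┬─────┤ └─╴ │ ┌─┘ ┌─┤
│   │     │↳ → ↑│↓│   │ │
├─┐ └───╴ ├─────┤ │ ╶─┤ │
│ │       │     │↓│   │ │
│ ├─────┐ │ ┌─┐ │ └─┐ ╵ │
│ │     │ │ │ │ │↳ ↓│   │
│ ╵ ╷ ┌─┘ │ │ ╵ │ ╷ ├───┤
│   │ │   │ │   │ │↓│↱ ↓│
│ ┌─┤ ╵ ┌─┴─┘ ┌─┘ │ ╵ ╷ │
│ │ │   │     │   │↳ ↑│↓│
│ ╵ └───┤ ╶─┬─┴───┴───┘ │
│       │   │          ↓│
├─╴ ┌───┴─╴ │ ╷ ┌───┬─╴ │
│   │       │ │ │↓ ↰│↓ ↲│
├───┘ ┌─────┴─┘ │ ╷ ╵ ┌─┤
│     │         │↓│↑ ↲│ │
│ ╶───┘ ┌───────┘ ├───┘ │
│       │↓ ← ← ← ↲│↱ → ↓│
├───────┘ ╶───────┘ ┌─╴ │
│        ↳ → → → → ↑│  B│
└───────────────────┴───┘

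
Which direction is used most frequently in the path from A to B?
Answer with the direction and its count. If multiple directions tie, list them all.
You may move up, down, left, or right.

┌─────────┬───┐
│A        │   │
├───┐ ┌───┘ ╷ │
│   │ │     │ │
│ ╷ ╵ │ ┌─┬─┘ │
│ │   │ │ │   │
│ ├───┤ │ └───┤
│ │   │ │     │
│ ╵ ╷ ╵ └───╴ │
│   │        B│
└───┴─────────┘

Directions: right, right, down, down, left, up, left, down, down, down, right, up, right, down, right, right, right, right
Counts: {'right': 8, 'down': 6, 'left': 2, 'up': 2}
Most common: right (8 times)

Solution:

┌─────────┬───┐
│A → ↓    │   │
├───┐ ┌───┘ ╷ │
│↓ ↰│↓│     │ │
│ ╷ ╵ │ ┌─┬─┘ │
│↓│↑ ↲│ │ │   │
│ ├───┤ │ └───┤
│↓│↱ ↓│ │     │
│ ╵ ╷ ╵ └───╴ │
│↳ ↑│↳ → → → B│
└───┴─────────┘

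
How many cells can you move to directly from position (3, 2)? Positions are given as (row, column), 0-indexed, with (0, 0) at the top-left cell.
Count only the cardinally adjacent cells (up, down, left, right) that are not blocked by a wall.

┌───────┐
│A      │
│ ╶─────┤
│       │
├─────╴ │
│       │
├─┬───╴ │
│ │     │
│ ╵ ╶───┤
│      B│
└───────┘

Checking passable neighbors of (3, 2):
Neighbors: (3, 1), (3, 3)
Count: 2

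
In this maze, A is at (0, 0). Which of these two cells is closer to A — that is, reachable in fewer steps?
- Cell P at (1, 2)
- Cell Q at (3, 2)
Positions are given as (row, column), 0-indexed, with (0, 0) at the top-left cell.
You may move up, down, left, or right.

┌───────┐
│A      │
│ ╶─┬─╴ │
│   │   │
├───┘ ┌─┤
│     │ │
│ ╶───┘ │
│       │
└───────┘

Shortest path A → P at (1, 2): 5 steps
Shortest path A → Q at (3, 2): 11 steps

P is closer (5 steps vs 11 steps).

Path to P:

┌───────┐
│A → → ↓│
│ ╶─┬─╴ │
│   │P ↲│
├───┘ ┌─┤
│     │ │
│ ╶───┘ │
│       │
└───────┘

Path to Q:

┌───────┐
│A → → ↓│
│ ╶─┬─╴ │
│   │↓ ↲│
├───┘ ┌─┤
│↓ ← ↲│ │
│ ╶───┘ │
│↳ → Q  │
└───────┘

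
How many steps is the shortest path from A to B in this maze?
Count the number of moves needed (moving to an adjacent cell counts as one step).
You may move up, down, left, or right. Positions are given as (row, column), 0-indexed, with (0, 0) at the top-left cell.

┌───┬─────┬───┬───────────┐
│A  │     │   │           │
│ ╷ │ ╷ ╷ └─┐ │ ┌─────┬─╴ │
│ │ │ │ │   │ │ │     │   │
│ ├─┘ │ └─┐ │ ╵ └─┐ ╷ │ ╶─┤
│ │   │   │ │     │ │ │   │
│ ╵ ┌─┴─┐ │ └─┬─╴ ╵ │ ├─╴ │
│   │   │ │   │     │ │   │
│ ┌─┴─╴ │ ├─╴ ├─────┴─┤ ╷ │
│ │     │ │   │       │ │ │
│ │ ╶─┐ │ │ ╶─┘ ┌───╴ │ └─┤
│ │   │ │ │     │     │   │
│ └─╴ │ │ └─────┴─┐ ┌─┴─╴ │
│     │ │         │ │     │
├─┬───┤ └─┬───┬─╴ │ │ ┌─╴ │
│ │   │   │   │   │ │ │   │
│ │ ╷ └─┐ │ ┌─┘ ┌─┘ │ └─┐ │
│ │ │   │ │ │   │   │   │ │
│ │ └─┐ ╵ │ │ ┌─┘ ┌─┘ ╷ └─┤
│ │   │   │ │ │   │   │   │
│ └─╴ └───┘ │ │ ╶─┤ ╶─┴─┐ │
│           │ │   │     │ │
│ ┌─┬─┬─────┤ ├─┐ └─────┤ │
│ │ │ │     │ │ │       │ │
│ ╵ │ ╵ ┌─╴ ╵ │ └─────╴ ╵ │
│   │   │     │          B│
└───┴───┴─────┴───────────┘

Using BFS to find shortest path:
Start: (0, 0), End: (12, 12)
Path found:
(0,0) → (1,0) → (2,0) → (3,0) → (3,1) → (2,1) → (2,2) → (1,2) → (0,2) → (0,3) → (0,4) → (1,4) → (1,5) → (2,5) → (3,5) → (3,6) → (4,6) → (4,5) → (5,5) → (5,6) → (5,7) → (4,7) → (4,8) → (4,9) → (4,10) → (5,10) → (5,9) → (6,9) → (7,9) → (8,9) → (8,8) → (9,8) → (9,7) → (10,7) → (10,8) → (11,8) → (11,9) → (11,10) → (11,11) → (12,11) → (12,12)
Number of steps: 40

Solution:

┌───┬─────┬───┬───────────┐
│A  │↱ → ↓│   │           │
│ ╷ │ ╷ ╷ └─┐ │ ┌─────┬─╴ │
│↓│ │↑│ │↳ ↓│ │ │     │   │
│ ├─┘ │ └─┐ │ ╵ └─┐ ╷ │ ╶─┤
│↓│↱ ↑│   │↓│     │ │ │   │
│ ╵ ┌─┴─┐ │ └─┬─╴ ╵ │ ├─╴ │
│↳ ↑│   │ │↳ ↓│     │ │   │
│ ┌─┴─╴ │ ├─╴ ├─────┴─┤ ╷ │
│ │     │ │↓ ↲│↱ → → ↓│ │ │
│ │ ╶─┐ │ │ ╶─┘ ┌───╴ │ └─┤
│ │   │ │ │↳ → ↑│  ↓ ↲│   │
│ └─╴ │ │ └─────┴─┐ ┌─┴─╴ │
│     │ │         │↓│     │
├─┬───┤ └─┬───┬─╴ │ │ ┌─╴ │
│ │   │   │   │   │↓│ │   │
│ │ ╷ └─┐ │ ┌─┘ ┌─┘ │ └─┐ │
│ │ │   │ │ │   │↓ ↲│   │ │
│ │ └─┐ ╵ │ │ ┌─┘ ┌─┘ ╷ └─┤
│ │   │   │ │ │↓ ↲│   │   │
│ └─╴ └───┘ │ │ ╶─┤ ╶─┴─┐ │
│           │ │↳ ↓│     │ │
│ ┌─┬─┬─────┤ ├─┐ └─────┤ │
│ │ │ │     │ │ │↳ → → ↓│ │
│ ╵ │ ╵ ┌─╴ ╵ │ └─────╴ ╵ │
│   │   │     │        ↳ B│
└───┴───┴─────┴───────────┘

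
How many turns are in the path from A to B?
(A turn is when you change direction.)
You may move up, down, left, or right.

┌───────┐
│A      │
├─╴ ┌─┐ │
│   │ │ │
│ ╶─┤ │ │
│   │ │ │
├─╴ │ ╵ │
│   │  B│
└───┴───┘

Directions: right, right, right, down, down, down
Number of turns: 1

Solution:

┌───────┐
│A → → ↓│
├─╴ ┌─┐ │
│   │ │↓│
│ ╶─┤ │ │
│   │ │↓│
├─╴ │ ╵ │
│   │  B│
└───┴───┘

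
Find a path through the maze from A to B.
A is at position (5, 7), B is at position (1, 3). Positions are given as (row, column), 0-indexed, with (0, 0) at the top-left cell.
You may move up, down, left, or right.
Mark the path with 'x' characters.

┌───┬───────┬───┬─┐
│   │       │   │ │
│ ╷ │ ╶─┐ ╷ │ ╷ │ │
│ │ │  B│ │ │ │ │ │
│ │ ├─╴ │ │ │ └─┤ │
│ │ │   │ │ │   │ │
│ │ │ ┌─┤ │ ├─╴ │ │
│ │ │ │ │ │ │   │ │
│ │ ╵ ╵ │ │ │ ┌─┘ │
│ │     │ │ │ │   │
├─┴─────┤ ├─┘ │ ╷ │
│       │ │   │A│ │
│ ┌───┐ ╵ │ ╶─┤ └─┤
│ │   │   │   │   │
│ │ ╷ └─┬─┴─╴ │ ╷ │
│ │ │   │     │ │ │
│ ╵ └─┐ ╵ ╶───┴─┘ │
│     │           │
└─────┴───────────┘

Finding the shortest path from (5, 7) to (1, 3):
Path length: 34 steps
Directions: down → right → down → down → left → left → left → left → left → up → left → up → left → down → down → left → up → up → up → right → right → right → down → right → up → up → up → up → up → up → left → left → down → right

Solution:

┌───┬───────┬───┬─┐
│   │x x x  │   │ │
│ ╷ │ ╶─┐ ╷ │ ╷ │ │
│ │ │x B│x│ │ │ │ │
│ │ ├─╴ │ │ │ └─┤ │
│ │ │   │x│ │   │ │
│ │ │ ┌─┤ │ ├─╴ │ │
│ │ │ │ │x│ │   │ │
│ │ ╵ ╵ │ │ │ ┌─┘ │
│ │     │x│ │ │   │
├─┴─────┤ ├─┘ │ ╷ │
│x x x x│x│   │A│ │
│ ┌───┐ ╵ │ ╶─┤ └─┤
│x│x x│x x│   │x x│
│ │ ╷ └─┬─┴─╴ │ ╷ │
│x│x│x x│     │ │x│
│ ╵ └─┐ ╵ ╶───┴─┘ │
│x x  │x x x x x x│
└─────┴───────────┘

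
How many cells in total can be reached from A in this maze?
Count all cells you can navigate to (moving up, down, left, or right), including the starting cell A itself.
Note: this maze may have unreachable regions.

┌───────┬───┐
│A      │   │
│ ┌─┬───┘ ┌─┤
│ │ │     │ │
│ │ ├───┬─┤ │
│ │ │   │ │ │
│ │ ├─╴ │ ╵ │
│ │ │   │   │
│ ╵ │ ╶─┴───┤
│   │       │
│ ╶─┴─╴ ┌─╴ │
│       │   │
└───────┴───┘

Using BFS/flood-fill to find all reachable cells from A:
Maze size: 6 × 6 = 36 total cells
10 cell(s) are walled off and cannot be reached from A.
Reachable cells: 26

Reachable region (· marks reachable cells):

┌───────┬───┐
│A · · ·│   │
│ ┌─┬───┘ ┌─┤
│·│·│     │ │
│ │ ├───┬─┤ │
│·│·│· ·│ │ │
│ │ ├─╴ │ ╵ │
│·│·│· ·│   │
│ ╵ │ ╶─┴───┤
│· ·│· · · ·│
│ ╶─┴─╴ ┌─╴ │
│· · · ·│· ·│
└───────┴───┘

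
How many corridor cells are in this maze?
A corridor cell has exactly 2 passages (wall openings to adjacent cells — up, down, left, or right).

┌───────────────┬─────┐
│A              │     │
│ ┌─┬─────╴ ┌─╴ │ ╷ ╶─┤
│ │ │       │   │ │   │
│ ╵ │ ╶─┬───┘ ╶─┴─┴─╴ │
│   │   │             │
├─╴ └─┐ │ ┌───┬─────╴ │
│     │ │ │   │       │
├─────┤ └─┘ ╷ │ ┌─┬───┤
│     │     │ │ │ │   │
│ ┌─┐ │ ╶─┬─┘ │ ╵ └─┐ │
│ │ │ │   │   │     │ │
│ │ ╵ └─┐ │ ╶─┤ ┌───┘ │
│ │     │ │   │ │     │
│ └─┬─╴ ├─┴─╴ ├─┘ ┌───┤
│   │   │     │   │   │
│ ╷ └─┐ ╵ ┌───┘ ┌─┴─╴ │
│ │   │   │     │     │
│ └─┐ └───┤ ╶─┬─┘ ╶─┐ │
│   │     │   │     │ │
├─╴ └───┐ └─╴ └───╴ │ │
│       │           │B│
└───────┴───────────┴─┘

Counting cells with exactly 2 passages:
Total corridor cells: 87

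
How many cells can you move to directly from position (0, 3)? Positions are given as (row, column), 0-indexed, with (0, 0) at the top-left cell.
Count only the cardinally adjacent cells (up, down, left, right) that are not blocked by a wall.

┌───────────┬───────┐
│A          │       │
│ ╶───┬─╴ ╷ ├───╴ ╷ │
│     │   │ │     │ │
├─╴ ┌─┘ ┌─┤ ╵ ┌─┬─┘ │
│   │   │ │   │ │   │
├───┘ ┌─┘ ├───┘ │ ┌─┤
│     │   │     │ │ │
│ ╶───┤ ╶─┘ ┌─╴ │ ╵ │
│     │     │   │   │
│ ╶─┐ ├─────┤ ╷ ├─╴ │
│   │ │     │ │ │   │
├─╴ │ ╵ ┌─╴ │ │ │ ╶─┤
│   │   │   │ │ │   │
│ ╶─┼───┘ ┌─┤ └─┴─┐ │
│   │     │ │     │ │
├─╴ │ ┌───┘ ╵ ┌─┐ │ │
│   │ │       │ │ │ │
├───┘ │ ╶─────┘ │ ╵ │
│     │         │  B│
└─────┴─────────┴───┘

Checking passable neighbors of (0, 3):
Neighbors: (0, 2), (0, 4)
Count: 2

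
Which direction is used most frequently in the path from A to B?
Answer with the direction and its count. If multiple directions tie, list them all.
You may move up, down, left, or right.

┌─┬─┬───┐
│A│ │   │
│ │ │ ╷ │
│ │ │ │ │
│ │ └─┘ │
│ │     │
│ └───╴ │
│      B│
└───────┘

Directions: down, down, down, right, right, right
Counts: {'down': 3, 'right': 3}
Most common: down and right (tied at 3 times each)

Solution:

┌─┬─┬───┐
│A│ │   │
│ │ │ ╷ │
│↓│ │ │ │
│ │ └─┘ │
│↓│     │
│ └───╴ │
│↳ → → B│
└───────┘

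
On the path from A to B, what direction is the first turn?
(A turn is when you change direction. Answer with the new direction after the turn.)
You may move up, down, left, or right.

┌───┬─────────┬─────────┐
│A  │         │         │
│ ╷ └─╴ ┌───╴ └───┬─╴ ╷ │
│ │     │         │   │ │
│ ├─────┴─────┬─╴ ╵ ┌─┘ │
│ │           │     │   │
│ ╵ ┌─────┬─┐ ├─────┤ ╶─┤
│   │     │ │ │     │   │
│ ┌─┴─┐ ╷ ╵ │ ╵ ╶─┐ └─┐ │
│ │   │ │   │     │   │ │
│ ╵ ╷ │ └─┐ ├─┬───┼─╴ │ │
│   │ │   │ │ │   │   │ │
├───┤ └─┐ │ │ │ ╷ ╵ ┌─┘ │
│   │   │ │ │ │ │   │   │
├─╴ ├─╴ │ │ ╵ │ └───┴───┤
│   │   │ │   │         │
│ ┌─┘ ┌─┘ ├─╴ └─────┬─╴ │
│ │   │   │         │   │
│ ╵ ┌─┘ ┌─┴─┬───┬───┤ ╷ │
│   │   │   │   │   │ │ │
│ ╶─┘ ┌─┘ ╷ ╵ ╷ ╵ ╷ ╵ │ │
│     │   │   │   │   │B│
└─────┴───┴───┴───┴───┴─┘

Directions: down, down, down, right, up, right, right, right, right, right, down, down, right, up, right, right, down, right, down, left, down, left, up, left, down, down, right, right, right, right, down, down, down
First turn direction: right

Solution:

┌───┬─────────┬─────────┐
│A  │         │         │
│ ╷ └─╴ ┌───╴ └───┬─╴ ╷ │
│↓│     │         │   │ │
│ ├─────┴─────┬─╴ ╵ ┌─┘ │
│↓│↱ → → → → ↓│     │   │
│ ╵ ┌─────┬─┐ ├─────┤ ╶─┤
│↳ ↑│     │ │↓│↱ → ↓│   │
│ ┌─┴─┐ ╷ ╵ │ ╵ ╶─┐ └─┐ │
│ │   │ │   │↳ ↑  │↳ ↓│ │
│ ╵ ╷ │ └─┐ ├─┬───┼─╴ │ │
│   │ │   │ │ │↓ ↰│↓ ↲│ │
├───┤ └─┐ │ │ │ ╷ ╵ ┌─┘ │
│   │   │ │ │ │↓│↑ ↲│   │
├─╴ ├─╴ │ │ ╵ │ └───┴───┤
│   │   │ │   │↳ → → → ↓│
│ ┌─┘ ┌─┘ ├─╴ └─────┬─╴ │
│ │   │   │         │  ↓│
│ ╵ ┌─┘ ┌─┴─┬───┬───┤ ╷ │
│   │   │   │   │   │ │↓│
│ ╶─┘ ┌─┘ ╷ ╵ ╷ ╵ ╷ ╵ │ │
│     │   │   │   │   │B│
└─────┴───┴───┴───┴───┴─┘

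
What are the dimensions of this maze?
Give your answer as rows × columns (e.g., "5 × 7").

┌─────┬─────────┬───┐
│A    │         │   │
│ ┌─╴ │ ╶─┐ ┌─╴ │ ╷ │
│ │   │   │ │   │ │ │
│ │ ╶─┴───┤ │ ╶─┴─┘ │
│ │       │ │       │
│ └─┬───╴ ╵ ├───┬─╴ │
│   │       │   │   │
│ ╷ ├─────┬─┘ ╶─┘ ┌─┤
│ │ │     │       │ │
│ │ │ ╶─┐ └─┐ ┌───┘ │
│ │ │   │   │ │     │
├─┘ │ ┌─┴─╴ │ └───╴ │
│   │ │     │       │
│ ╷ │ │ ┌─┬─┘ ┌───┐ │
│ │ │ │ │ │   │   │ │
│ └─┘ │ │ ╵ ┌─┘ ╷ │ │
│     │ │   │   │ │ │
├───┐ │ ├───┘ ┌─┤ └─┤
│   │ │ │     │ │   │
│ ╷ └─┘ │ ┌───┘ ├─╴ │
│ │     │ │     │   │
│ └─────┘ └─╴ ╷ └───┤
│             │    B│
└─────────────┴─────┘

Counting the maze dimensions:
Rows (vertical): 12
Columns (horizontal): 10
Dimensions: 12 × 10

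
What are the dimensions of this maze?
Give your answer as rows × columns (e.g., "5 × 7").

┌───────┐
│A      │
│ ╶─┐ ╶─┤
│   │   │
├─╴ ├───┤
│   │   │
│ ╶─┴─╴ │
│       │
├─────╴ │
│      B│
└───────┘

Counting the maze dimensions:
Rows (vertical): 5
Columns (horizontal): 4
Dimensions: 5 × 4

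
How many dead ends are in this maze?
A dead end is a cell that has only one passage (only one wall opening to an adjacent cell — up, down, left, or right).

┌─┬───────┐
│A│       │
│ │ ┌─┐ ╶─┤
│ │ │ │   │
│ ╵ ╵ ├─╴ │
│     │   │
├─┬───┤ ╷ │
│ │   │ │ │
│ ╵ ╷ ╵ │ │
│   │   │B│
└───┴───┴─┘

Checking each cell for number of passages:

Dead ends found at positions:
  (0, 0)
  (0, 4)
  (1, 2)
  (3, 0)
  (4, 4)
Total dead ends: 5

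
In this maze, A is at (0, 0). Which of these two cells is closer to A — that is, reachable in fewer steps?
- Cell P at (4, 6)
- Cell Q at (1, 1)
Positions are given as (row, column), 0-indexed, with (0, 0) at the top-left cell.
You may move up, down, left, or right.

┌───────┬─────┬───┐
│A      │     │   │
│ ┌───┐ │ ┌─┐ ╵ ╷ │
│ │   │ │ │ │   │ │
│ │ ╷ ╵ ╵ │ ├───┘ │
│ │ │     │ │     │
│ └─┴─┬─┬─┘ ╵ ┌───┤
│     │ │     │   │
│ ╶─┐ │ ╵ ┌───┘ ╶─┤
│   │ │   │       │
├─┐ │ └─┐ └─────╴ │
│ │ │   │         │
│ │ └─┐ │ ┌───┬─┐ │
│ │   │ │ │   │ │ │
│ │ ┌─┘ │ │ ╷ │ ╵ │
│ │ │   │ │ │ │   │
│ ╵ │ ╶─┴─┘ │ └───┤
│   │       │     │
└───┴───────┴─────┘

Shortest path A → P at (4, 6): 30 steps
Shortest path A → Q at (1, 1): 8 steps

Q is closer (8 steps vs 30 steps).

Path to P:

┌───────┬─────┬───┐
│A → → ↓│↱ → ↓│↱ ↓│
│ ┌───┐ │ ┌─┐ ╵ ╷ │
│ │   │↓│↑│ │↳ ↑│↓│
│ │ ╷ ╵ ╵ │ ├───┘ │
│ │ │  ↳ ↑│ │↓ ← ↲│
│ └─┴─┬─┬─┘ ╵ ┌───┤
│     │ │↓ ← ↲│   │
│ ╶─┐ │ ╵ ┌───┘ ╶─┤
│   │ │  ↓│  P ← ↰│
├─┐ │ └─┐ └─────╴ │
│ │ │   │↳ → → → ↑│
│ │ └─┐ │ ┌───┬─┐ │
│ │   │ │ │   │ │ │
│ │ ┌─┘ │ │ ╷ │ ╵ │
│ │ │   │ │ │ │   │
│ ╵ │ ╶─┴─┘ │ └───┤
│   │       │     │
└───┴───────┴─────┘

Path to Q:

┌───────┬─────┬───┐
│A → → ↓│     │   │
│ ┌───┐ │ ┌─┐ ╵ ╷ │
│ │Q ↰│↓│ │ │   │ │
│ │ ╷ ╵ ╵ │ ├───┘ │
│ │ │↑ ↲  │ │     │
│ └─┴─┬─┬─┘ ╵ ┌───┤
│     │ │     │   │
│ ╶─┐ │ ╵ ┌───┘ ╶─┤
│   │ │   │       │
├─┐ │ └─┐ └─────╴ │
│ │ │   │         │
│ │ └─┐ │ ┌───┬─┐ │
│ │   │ │ │   │ │ │
│ │ ┌─┘ │ │ ╷ │ ╵ │
│ │ │   │ │ │ │   │
│ ╵ │ ╶─┴─┘ │ └───┤
│   │       │     │
└───┴───────┴─────┘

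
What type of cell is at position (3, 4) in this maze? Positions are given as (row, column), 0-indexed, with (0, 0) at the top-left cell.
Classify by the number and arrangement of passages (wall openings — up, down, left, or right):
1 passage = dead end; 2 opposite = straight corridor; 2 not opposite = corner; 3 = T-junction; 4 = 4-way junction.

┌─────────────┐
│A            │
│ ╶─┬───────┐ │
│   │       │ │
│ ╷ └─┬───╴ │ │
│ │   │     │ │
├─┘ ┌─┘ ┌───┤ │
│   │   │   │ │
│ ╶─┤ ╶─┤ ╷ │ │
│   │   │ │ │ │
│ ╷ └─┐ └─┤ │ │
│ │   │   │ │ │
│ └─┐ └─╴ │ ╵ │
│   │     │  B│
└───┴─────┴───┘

Checking cell at (3, 4):
Number of passages: 2
Cell type: corner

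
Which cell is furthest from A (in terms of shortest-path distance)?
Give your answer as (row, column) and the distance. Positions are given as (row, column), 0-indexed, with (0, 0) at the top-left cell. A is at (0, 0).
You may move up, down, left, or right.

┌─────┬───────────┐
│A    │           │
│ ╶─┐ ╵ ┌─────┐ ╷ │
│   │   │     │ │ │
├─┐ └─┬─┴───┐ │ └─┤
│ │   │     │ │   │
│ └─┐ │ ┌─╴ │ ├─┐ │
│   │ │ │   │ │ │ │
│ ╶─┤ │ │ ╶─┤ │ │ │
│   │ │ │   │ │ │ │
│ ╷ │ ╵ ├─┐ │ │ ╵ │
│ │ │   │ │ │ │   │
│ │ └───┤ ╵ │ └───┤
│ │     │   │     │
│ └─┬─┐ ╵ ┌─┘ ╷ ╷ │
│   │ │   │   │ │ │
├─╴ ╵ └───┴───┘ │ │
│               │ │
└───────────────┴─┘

Computing BFS distances from A to all cells:
Furthest cell: (1, 4)
Distance: 49 steps

Path from A to the furthest cell:

┌─────┬───────────┐
│A    │           │
│ ╶─┐ ╵ ┌─────┐ ╷ │
│↳ ↓│   │B ← ↰│ │ │
├─┐ └─┬─┴───┐ │ └─┤
│ │↳ ↓│↱ → ↓│↑│   │
│ └─┐ │ ┌─╴ │ ├─┐ │
│   │↓│↑│↓ ↲│↑│ │ │
│ ╶─┤ │ │ ╶─┤ │ │ │
│↓ ↰│↓│↑│↳ ↓│↑│ │ │
│ ╷ │ ╵ ├─┐ │ │ ╵ │
│↓│↑│↳ ↑│ │↓│↑│   │
│ │ └───┤ ╵ │ └───┤
│↓│↑ ← ↰│↓ ↲│↑ ↰  │
│ └─┬─┐ ╵ ┌─┘ ╷ ╷ │
│↳ ↓│ │↑ ↲│   │↑│ │
├─╴ ╵ └───┴───┘ │ │
│  ↳ → → → → → ↑│ │
└───────────────┴─┘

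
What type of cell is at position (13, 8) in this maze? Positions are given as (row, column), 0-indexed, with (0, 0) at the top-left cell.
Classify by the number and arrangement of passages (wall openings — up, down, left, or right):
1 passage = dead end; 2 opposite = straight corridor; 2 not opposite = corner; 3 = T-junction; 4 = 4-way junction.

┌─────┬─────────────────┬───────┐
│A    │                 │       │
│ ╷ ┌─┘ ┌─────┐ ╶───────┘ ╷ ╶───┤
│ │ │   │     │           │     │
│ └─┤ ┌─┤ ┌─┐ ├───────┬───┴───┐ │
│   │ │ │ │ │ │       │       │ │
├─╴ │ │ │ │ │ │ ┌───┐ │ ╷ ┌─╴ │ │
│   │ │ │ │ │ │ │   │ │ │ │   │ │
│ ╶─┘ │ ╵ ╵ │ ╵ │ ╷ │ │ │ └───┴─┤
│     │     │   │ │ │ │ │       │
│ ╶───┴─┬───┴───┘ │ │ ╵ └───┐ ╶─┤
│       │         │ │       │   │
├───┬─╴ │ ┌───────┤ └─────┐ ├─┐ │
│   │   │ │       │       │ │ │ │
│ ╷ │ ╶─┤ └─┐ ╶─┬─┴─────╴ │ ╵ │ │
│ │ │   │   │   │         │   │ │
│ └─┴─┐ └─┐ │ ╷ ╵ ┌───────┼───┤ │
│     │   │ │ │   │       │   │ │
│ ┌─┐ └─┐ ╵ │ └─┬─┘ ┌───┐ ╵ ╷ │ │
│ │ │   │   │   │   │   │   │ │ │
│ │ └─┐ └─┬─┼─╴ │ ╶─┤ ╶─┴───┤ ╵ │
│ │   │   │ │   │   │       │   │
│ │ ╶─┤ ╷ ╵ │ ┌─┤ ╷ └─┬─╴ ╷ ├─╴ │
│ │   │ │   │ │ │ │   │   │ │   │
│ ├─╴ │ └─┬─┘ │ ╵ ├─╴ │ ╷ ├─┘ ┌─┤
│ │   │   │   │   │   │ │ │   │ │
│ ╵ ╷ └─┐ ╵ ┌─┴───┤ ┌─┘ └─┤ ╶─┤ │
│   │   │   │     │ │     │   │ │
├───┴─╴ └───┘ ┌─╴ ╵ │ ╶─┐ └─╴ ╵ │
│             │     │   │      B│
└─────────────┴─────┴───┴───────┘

Checking cell at (13, 8):
Number of passages: 2
Cell type: corner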